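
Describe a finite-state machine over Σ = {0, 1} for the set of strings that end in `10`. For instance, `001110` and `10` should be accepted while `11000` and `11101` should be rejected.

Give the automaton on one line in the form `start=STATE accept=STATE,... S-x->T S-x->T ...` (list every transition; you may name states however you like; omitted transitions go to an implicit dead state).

Let each state record the length of the longest suffix of the input read so far that is also a prefix of `10`. q1 means the last symbol is `1`; q2 means the last 2 symbols are `10`. Accept only at q2, where the string currently ends in `10`.
A 3-state machine:
        0   1  
>  q0   q0  q1 
   q1   q2  q1 
 * q2   q0  q1 
(> = start, * = accepting)

start=q0 accept=q2 q0-0->q0 q0-1->q1 q1-0->q2 q1-1->q1 q2-0->q0 q2-1->q1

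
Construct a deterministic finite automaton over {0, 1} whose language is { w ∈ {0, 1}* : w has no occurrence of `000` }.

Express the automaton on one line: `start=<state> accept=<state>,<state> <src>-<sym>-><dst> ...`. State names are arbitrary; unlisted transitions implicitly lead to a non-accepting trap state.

start=A accept=A,B,C A-0->B A-1->A B-0->C B-1->A C-0->D C-1->A D-0->D D-1->D

This is the complement of 'contains `000`'. Use the same substring-matching states — A through D holding how much of `000` has just been matched — but flip the accepting set: everything except the trap D accepts.
4 states suffice.
       0  1 
>* A   B  A 
 * B   C  A 
 * C   D  A 
   D   D  D 
(> = start, * = accepting)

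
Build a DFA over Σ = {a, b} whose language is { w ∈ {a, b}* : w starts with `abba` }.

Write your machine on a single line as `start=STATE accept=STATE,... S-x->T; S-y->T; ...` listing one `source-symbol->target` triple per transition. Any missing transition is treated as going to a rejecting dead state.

start=S0; accept=S4; S0-a->S1; S0-b->S5; S1-a->S5; S1-b->S2; S2-a->S5; S2-b->S3; S3-a->S4; S3-b->S5; S4-a->S4; S4-b->S4; S5-a->S5; S5-b->S5

Check the first 4 symbols one by one: S0 through S3 record how many have matched `abba` so far; any wrong symbol goes to the dead state S5. After all 4 match we enter the accepting sink S4.
With 6 states:
        a   b  
>  S0   S1  S5 
   S1   S5  S2 
   S2   S5  S3 
   S3   S4  S5 
 * S4   S4  S4 
   S5   S5  S5 
(> = start, * = accepting)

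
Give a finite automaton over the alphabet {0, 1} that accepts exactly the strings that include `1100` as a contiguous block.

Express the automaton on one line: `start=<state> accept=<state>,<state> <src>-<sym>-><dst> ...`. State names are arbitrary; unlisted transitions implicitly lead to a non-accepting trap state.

States S0..S3 record the length of the longest prefix of `1100` that matches the current input suffix. Reaching S4 means `1100` has been seen, and we stay there forever. Accept from S4.
        0   1  
>  S0   S0  S1 
   S1   S0  S2 
   S2   S3  S2 
   S3   S4  S1 
 * S4   S4  S4 
(> = start, * = accepting)

start=S0 accept=S4 S0-0->S0 S0-1->S1 S1-0->S0 S1-1->S2 S2-0->S3 S2-1->S2 S3-0->S4 S3-1->S1 S4-0->S4 S4-1->S4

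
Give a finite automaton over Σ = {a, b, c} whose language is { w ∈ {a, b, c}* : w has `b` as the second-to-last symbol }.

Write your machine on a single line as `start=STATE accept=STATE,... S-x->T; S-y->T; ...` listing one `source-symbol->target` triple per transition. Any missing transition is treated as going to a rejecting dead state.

A DFA must remember the last 2 symbols (since which symbol is second-to-last isn't known until the input ends). Use one state per possible window of the last ≤2 symbols; accept from those whose window starts with `b`.
          a    b    c  
>  q0     q1   q2   q3 
   q1     q4   q5   q6 
   q2     q7   q8   q9 
   q3    q10  q11  q12 
   q4     q4   q5   q6 
   q5     q7   q8   q9 
   q6    q10  q11  q12 
 * q7     q4   q5   q6 
 * q8     q7   q8   q9 
 * q9    q10  q11  q12 
   q10    q4   q5   q6 
   q11    q7   q8   q9 
   q12   q10  q11  q12 
(> = start, * = accepting)

start=q0; accept=q7,q8,q9; q0-a->q1; q0-b->q2; q0-c->q3; q1-a->q4; q1-b->q5; q1-c->q6; q2-a->q7; q2-b->q8; q2-c->q9; q3-a->q10; q3-b->q11; q3-c->q12; q4-a->q4; q4-b->q5; q4-c->q6; q5-a->q7; q5-b->q8; q5-c->q9; q6-a->q10; q6-b->q11; q6-c->q12; q7-a->q4; q7-b->q5; q7-c->q6; q8-a->q7; q8-b->q8; q8-c->q9; q9-a->q10; q9-b->q11; q9-c->q12; q10-a->q4; q10-b->q5; q10-c->q6; q11-a->q7; q11-b->q8; q11-c->q9; q12-a->q10; q12-b->q11; q12-c->q12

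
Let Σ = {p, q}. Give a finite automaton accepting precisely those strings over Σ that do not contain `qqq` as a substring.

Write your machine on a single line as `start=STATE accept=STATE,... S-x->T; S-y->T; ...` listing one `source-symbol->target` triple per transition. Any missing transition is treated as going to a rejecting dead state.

Track partial matches of the forbidden pattern `qqq`. State s3 is a dead state reached once `qqq` has occurred; every other state accepts. s0 means no part of `qqq` is currently matched.
With 4 states:
        p   q  
>* s0   s0  s1 
 * s1   s0  s2 
 * s2   s0  s3 
   s3   s3  s3 
(> = start, * = accepting)

start=s0; accept=s0,s1,s2; s0-p->s0; s0-q->s1; s1-p->s0; s1-q->s2; s2-p->s0; s2-q->s3; s3-p->s3; s3-q->s3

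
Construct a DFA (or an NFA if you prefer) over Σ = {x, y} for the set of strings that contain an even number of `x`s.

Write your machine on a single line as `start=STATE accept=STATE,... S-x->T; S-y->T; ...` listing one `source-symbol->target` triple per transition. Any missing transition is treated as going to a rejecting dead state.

start=q0; accept=q0; q0-x->q1; q0-y->q0; q1-x->q0; q1-y->q1

Keep the running count of `x`s modulo 2: each `x` advances along the cycle q0 → q1 → q0 while other symbols loop. Accept at q0.
        x   y  
>* q0   q1  q0 
   q1   q0  q1 
(> = start, * = accepting)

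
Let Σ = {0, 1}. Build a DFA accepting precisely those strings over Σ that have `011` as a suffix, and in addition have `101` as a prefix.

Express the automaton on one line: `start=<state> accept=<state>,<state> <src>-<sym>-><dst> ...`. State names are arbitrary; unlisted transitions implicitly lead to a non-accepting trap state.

start=q0 accept=q9 q0-0->q1 q0-1->q2 q1-0->q1 q1-1->q3 q2-0->q4 q2-1->q5 q3-0->q1 q3-1->q6 q4-0->q1 q4-1->q7 q5-0->q1 q5-1->q5 q6-0->q1 q6-1->q5 q7-0->q8 q7-1->q9 q8-0->q8 q8-1->q7 q9-0->q8 q9-1->q10 q10-0->q8 q10-1->q10

Build one automaton per condition and run them in lockstep. One (4 states) tracks how much of the suffix `011` has currently been matched; the other (5 states) tracks whether the input so far still matches the prefix `101`. Each combined state is a pair, one component from each; accept when both components accept.
          0    1  
>  q0     q1   q2 
   q1     q1   q3 
   q2     q4   q5 
   q3     q1   q6 
   q4     q1   q7 
   q5     q1   q5 
   q6     q1   q5 
   q7     q8   q9 
   q8     q8   q7 
 * q9     q8  q10 
   q10    q8  q10 
(> = start, * = accepting)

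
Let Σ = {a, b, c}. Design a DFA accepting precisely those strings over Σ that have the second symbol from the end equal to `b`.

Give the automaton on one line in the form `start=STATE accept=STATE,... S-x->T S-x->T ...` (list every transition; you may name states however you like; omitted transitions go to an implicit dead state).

start=s0 accept=s7,s8,s9 s0-a->s1 s0-b->s2 s0-c->s3 s1-a->s4 s1-b->s5 s1-c->s6 s2-a->s7 s2-b->s8 s2-c->s9 s3-a->s10 s3-b->s11 s3-c->s12 s4-a->s4 s4-b->s5 s4-c->s6 s5-a->s7 s5-b->s8 s5-c->s9 s6-a->s10 s6-b->s11 s6-c->s12 s7-a->s4 s7-b->s5 s7-c->s6 s8-a->s7 s8-b->s8 s8-c->s9 s9-a->s10 s9-b->s11 s9-c->s12 s10-a->s4 s10-b->s5 s10-c->s6 s11-a->s7 s11-b->s8 s11-c->s9 s12-a->s10 s12-b->s11 s12-c->s12

Because acceptance depends on a position counted from the end, the machine has to buffer the most recent 2 symbols. Make each state the string of the last up-to-2 symbols read; on input `x` shift the window left and append `x`. Accept when the buffered window has length 2 and begins with `b`.
With 13 states:
          a    b    c  
>  s0     s1   s2   s3 
   s1     s4   s5   s6 
   s2     s7   s8   s9 
   s3    s10  s11  s12 
   s4     s4   s5   s6 
   s5     s7   s8   s9 
   s6    s10  s11  s12 
 * s7     s4   s5   s6 
 * s8     s7   s8   s9 
 * s9    s10  s11  s12 
   s10    s4   s5   s6 
   s11    s7   s8   s9 
   s12   s10  s11  s12 
(> = start, * = accepting)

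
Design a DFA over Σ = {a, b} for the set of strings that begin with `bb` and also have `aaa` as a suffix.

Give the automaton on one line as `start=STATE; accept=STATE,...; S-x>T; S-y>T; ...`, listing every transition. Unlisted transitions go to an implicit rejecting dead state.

start=S0; accept=S9; S0-a>S1; S0-b>S2; S1-a>S3; S1-b>S4; S2-a>S1; S2-b>S5; S3-a>S6; S3-b>S4; S4-a>S1; S4-b>S4; S5-a>S7; S5-b>S5; S6-a>S6; S6-b>S4; S7-a>S8; S7-b>S5; S8-a>S9; S8-b>S5; S9-a>S9; S9-b>S5

Handle the two conditions separately and then intersect. One (4 states) tracks whether the input so far still matches the prefix `bb`; the other (4 states) tracks how much of the suffix `aaa` has currently been matched. Each combined state is a pair, one component from each; accept when both components accept.
With 10 states:
        a   b  
>  S0   S1  S2 
   S1   S3  S4 
   S2   S1  S5 
   S3   S6  S4 
   S4   S1  S4 
   S5   S7  S5 
   S6   S6  S4 
   S7   S8  S5 
   S8   S9  S5 
 * S9   S9  S5 
(> = start, * = accepting)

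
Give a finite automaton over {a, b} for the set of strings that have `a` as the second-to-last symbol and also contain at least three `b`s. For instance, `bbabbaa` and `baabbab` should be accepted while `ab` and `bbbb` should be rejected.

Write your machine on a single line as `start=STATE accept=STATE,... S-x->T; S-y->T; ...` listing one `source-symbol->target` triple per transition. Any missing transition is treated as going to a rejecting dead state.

start=q0; accept=q12,q15,q16,q18; q0-a->q1; q0-b->q2; q1-a->q3; q1-b->q4; q2-a->q5; q2-b->q6; q3-a->q3; q3-b->q4; q4-a->q5; q4-b->q6; q5-a->q7; q5-b->q8; q6-a->q9; q6-b->q10; q7-a->q7; q7-b->q8; q8-a->q9; q8-b->q10; q9-a->q11; q9-b->q12; q10-a->q13; q10-b->q14; q11-a->q11; q11-b->q12; q12-a->q13; q12-b->q14; q13-a->q15; q13-b->q16; q14-a->q17; q14-b->q14; q15-a->q15; q15-b->q16; q16-a->q17; q16-b->q14; q17-a->q18; q17-b->q16; q18-a->q18; q18-b->q16

Build one automaton per condition and run them in lockstep. One (7 states) tracks the last 2 symbols read; the other (5 states) tracks the count of `b`s, saturating at 4. Each combined state is a pair, one component from each; accept when both components accept.
With 19 states:
          a    b  
>  q0     q1   q2 
   q1     q3   q4 
   q2     q5   q6 
   q3     q3   q4 
   q4     q5   q6 
   q5     q7   q8 
   q6     q9  q10 
   q7     q7   q8 
   q8     q9  q10 
   q9    q11  q12 
   q10   q13  q14 
   q11   q11  q12 
 * q12   q13  q14 
   q13   q15  q16 
   q14   q17  q14 
 * q15   q15  q16 
 * q16   q17  q14 
   q17   q18  q16 
 * q18   q18  q16 
(> = start, * = accepting)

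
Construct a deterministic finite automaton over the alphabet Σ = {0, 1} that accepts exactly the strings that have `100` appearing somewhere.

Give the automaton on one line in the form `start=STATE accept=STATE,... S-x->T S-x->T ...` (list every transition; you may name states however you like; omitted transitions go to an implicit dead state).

States S0..S2 record the length of the longest prefix of `100` that matches the current input suffix. Reaching S3 means `100` has been seen, and we stay there forever. Accept from S3.
4 states suffice.
        0   1  
>  S0   S0  S1 
   S1   S2  S1 
   S2   S3  S1 
 * S3   S3  S3 
(> = start, * = accepting)

start=S0 accept=S3 S0-0->S0 S0-1->S1 S1-0->S2 S1-1->S1 S2-0->S3 S2-1->S1 S3-0->S3 S3-1->S3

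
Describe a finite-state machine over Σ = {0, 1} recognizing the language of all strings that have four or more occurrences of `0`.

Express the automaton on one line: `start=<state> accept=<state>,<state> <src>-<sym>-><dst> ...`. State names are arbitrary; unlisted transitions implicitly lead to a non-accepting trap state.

Count `0`s, saturating at 5: states q0 through q4 mean 0 through 4 `0`s seen; q5 means more than 4. Each `0` increments (capped at q5); other symbols loop. Accept from {q4, q5}.
        0   1  
>  q0   q1  q0 
   q1   q2  q1 
   q2   q3  q2 
   q3   q4  q3 
 * q4   q5  q4 
 * q5   q5  q5 
(> = start, * = accepting)

start=q0 accept=q4,q5 q0-0->q1 q0-1->q0 q1-0->q2 q1-1->q1 q2-0->q3 q2-1->q2 q3-0->q4 q3-1->q3 q4-0->q5 q4-1->q4 q5-0->q5 q5-1->q5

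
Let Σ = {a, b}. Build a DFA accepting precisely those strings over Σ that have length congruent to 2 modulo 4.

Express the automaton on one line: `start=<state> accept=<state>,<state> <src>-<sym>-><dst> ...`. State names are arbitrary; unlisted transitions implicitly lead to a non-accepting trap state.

Only the length mod 4 matters, so use a 4-cycle: from any state, every input symbol moves to the next state, wrapping s3 back to s0. Mark s2 accepting.
4 states suffice.
        a   b  
>  s0   s1  s1 
   s1   s2  s2 
 * s2   s3  s3 
   s3   s0  s0 
(> = start, * = accepting)

start=s0 accept=s2 s0-a->s1 s0-b->s1 s1-a->s2 s1-b->s2 s2-a->s3 s2-b->s3 s3-a->s0 s3-b->s0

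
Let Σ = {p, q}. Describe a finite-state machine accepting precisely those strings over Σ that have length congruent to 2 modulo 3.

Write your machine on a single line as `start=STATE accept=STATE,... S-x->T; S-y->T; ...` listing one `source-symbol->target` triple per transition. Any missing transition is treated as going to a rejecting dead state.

Only the length mod 3 matters, so use a 3-cycle: from any state, every input symbol moves to the next state, wrapping s2 back to s0. Mark s2 accepting.
A 3-state machine:
        p   q  
>  s0   s1  s1 
   s1   s2  s2 
 * s2   s0  s0 
(> = start, * = accepting)

start=s0; accept=s2; s0-p->s1; s0-q->s1; s1-p->s2; s1-q->s2; s2-p->s0; s2-q->s0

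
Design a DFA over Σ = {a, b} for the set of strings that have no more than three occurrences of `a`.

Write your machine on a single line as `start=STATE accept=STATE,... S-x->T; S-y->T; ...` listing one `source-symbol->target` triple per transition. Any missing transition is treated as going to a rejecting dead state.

start=S0; accept=S0,S1,S2,S3; S0-a->S1; S0-b->S0; S1-a->S2; S1-b->S1; S2-a->S3; S2-b->S2; S3-a->S4; S3-b->S3; S4-a->S4; S4-b->S4

Count `a`s, saturating at 4: states S0 through S3 mean 0 through 3 `a`s seen; S4 means more than 3. Each `a` increments (capped at S4); other symbols loop. Accept from {S0, S1, S2, S3}.
A 5-state machine:
        a   b  
>* S0   S1  S0 
 * S1   S2  S1 
 * S2   S3  S2 
 * S3   S4  S3 
   S4   S4  S4 
(> = start, * = accepting)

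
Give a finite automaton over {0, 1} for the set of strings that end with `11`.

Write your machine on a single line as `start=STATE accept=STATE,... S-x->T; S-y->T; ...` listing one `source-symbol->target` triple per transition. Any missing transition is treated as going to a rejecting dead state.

Let each state record the length of the longest suffix of the input read so far that is also a prefix of `11`. q1 means the last symbol is `1`; q2 means the last 2 symbols are `11`. Accept only at q2, where the string currently ends in `11`.
        0   1  
>  q0   q0  q1 
   q1   q0  q2 
 * q2   q0  q2 
(> = start, * = accepting)

start=q0; accept=q2; q0-0->q0; q0-1->q1; q1-0->q0; q1-1->q2; q2-0->q0; q2-1->q2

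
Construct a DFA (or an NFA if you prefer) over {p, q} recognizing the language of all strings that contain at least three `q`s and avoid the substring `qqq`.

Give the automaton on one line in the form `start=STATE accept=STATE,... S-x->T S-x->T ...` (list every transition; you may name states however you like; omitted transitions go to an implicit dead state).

Run two small machines in parallel and take their product. The first has 5 states tracking the count of `q`s, saturating at 4; the second has 4 states tracking partial matches of the forbidden pattern `qqq`. A product state is a pair (one from each), accepting exactly when both do. After merging equivalent states the machine shrinks.
10 states suffice.
       p  q 
>  A   A  B 
   B   C  D 
   C   C  E 
   D   F  G 
   E   F  H 
   F   F  I 
   G   G  G 
 * H   J  G 
 * I   J  H 
 * J   J  I 
(> = start, * = accepting)

start=A accept=H,I,J A-p->A A-q->B B-p->C B-q->D C-p->C C-q->E D-p->F D-q->G E-p->F E-q->H F-p->F F-q->I G-p->G G-q->G H-p->J H-q->G I-p->J I-q->H J-p->J J-q->I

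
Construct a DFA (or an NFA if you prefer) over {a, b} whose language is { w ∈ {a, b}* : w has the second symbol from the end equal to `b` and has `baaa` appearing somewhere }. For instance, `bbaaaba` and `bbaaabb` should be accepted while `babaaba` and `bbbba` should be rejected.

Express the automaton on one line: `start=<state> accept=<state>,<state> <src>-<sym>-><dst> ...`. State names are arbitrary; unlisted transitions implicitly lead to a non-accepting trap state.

Handle the two conditions separately and then intersect. The first has 7 states tracking the last 2 symbols read; the second has 5 states tracking whether and how much of `baaa` has been seen. A product state is a pair (one from each), accepting exactly when both do. After merging equivalent states the machine shrinks.
        a   b  
>  s0   s0  s1 
   s1   s2  s1 
   s2   s3  s1 
   s3   s4  s1 
   s4   s4  s5 
   s5   s6  s7 
 * s6   s4  s5 
 * s7   s6  s7 
(> = start, * = accepting)

start=s0 accept=s6,s7 s0-a->s0 s0-b->s1 s1-a->s2 s1-b->s1 s2-a->s3 s2-b->s1 s3-a->s4 s3-b->s1 s4-a->s4 s4-b->s5 s5-a->s6 s5-b->s7 s6-a->s4 s6-b->s5 s7-a->s6 s7-b->s7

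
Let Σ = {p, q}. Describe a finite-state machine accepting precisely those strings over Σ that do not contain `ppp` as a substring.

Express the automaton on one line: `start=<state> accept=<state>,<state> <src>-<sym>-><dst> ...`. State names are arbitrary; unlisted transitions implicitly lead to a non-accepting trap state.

This is the complement of 'contains `ppp`'. Use the same substring-matching states — S0 through S3 holding how much of `ppp` has just been matched — but flip the accepting set: everything except the trap S3 accepts.
A 4-state machine:
        p   q  
>* S0   S1  S0 
 * S1   S2  S0 
 * S2   S3  S0 
   S3   S3  S3 
(> = start, * = accepting)

start=S0 accept=S0,S1,S2 S0-p->S1 S0-q->S0 S1-p->S2 S1-q->S0 S2-p->S3 S2-q->S0 S3-p->S3 S3-q->S3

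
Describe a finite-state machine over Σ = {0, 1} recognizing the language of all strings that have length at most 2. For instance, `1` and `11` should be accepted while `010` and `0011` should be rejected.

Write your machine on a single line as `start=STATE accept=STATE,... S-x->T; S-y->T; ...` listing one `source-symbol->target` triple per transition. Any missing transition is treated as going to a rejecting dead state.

start=q0; accept=q0,q1,q2; q0-0->q1; q0-1->q1; q1-0->q2; q1-1->q2; q2-0->q3; q2-1->q3; q3-0->q3; q3-1->q3

We only need to distinguish lengths 0, 1, …, 2, and '>2'. Chain q0 → q1 → q2 → q3 on every symbol, with q3 looping. Accepting states: {q0, q1, q2}.
4 states suffice.
        0   1  
>* q0   q1  q1 
 * q1   q2  q2 
 * q2   q3  q3 
   q3   q3  q3 
(> = start, * = accepting)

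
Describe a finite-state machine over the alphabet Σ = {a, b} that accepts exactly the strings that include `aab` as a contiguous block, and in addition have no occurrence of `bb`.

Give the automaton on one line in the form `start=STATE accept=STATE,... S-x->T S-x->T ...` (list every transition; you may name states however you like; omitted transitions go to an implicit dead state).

start=S0 accept=S5,S6 S0-a->S1 S0-b->S2 S1-a->S3 S1-b->S2 S2-a->S1 S2-b->S4 S3-a->S3 S3-b->S5 S4-a->S4 S4-b->S4 S5-a->S6 S5-b->S4 S6-a->S6 S6-b->S5

Build one automaton per condition and run them in lockstep. The first has 4 states tracking whether and how much of `aab` has been seen; the second has 3 states tracking partial matches of the forbidden pattern `bb`. A product state is a pair (one from each), accepting exactly when both do. Equivalent product states are then merged.
        a   b  
>  S0   S1  S2 
   S1   S3  S2 
   S2   S1  S4 
   S3   S3  S5 
   S4   S4  S4 
 * S5   S6  S4 
 * S6   S6  S5 
(> = start, * = accepting)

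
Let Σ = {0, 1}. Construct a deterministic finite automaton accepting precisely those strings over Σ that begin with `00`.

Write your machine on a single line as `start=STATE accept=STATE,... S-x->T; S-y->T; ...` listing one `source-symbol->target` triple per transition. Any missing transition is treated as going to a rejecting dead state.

start=A; accept=C; A-0->B; A-1->D; B-0->C; B-1->D; C-0->C; C-1->C; D-0->D; D-1->D

Check the first 2 symbols one by one: A through B record how many have matched `00` so far; any wrong symbol goes to the dead state D. After all 2 match we enter the accepting sink C.
A 4-state machine:
       0  1 
>  A   B  D 
   B   C  D 
 * C   C  C 
   D   D  D 
(> = start, * = accepting)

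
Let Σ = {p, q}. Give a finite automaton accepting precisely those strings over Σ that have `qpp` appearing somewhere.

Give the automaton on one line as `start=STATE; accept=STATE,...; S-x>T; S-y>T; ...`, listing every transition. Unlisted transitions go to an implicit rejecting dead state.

start=A; accept=D; A-p>A; A-q>B; B-p>C; B-q>B; C-p>D; C-q>B; D-p>D; D-q>D

States A..C record the length of the longest prefix of `qpp` that matches the current input suffix. Reaching D means `qpp` has been seen, and we stay there forever. Accept from D.
A 4-state machine:
       p  q 
>  A   A  B 
   B   C  B 
   C   D  B 
 * D   D  D 
(> = start, * = accepting)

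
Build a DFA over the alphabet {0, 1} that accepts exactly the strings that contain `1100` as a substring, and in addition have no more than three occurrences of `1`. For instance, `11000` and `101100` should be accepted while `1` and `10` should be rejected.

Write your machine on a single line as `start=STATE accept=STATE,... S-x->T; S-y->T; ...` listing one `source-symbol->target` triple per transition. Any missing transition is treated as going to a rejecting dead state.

Handle the two conditions separately and then intersect. The first has 5 states tracking whether and how much of `1100` has been seen; the second has 5 states tracking the count of `1`s, saturating at 4. A product state is a pair (one from each), accepting exactly when both do.
An 18-state machine:
          0    1  
>  q0     q0   q1 
   q1     q2   q3 
   q2     q2   q4 
   q3     q5   q6 
   q4     q7   q6 
   q5     q8   q9 
   q6    q10  q11 
   q7     q7   q9 
 * q8     q8  q12 
   q9    q13  q11 
   q10   q12  q14 
   q11   q15  q11 
 * q12   q12  q16 
   q13   q13  q14 
   q14   q17  q11 
   q15   q16  q14 
   q16   q16  q16 
   q17   q17  q14 
(> = start, * = accepting)

start=q0; accept=q8,q12; q0-0->q0; q0-1->q1; q1-0->q2; q1-1->q3; q2-0->q2; q2-1->q4; q3-0->q5; q3-1->q6; q4-0->q7; q4-1->q6; q5-0->q8; q5-1->q9; q6-0->q10; q6-1->q11; q7-0->q7; q7-1->q9; q8-0->q8; q8-1->q12; q9-0->q13; q9-1->q11; q10-0->q12; q10-1->q14; q11-0->q15; q11-1->q11; q12-0->q12; q12-1->q16; q13-0->q13; q13-1->q14; q14-0->q17; q14-1->q11; q15-0->q16; q15-1->q14; q16-0->q16; q16-1->q16; q17-0->q17; q17-1->q14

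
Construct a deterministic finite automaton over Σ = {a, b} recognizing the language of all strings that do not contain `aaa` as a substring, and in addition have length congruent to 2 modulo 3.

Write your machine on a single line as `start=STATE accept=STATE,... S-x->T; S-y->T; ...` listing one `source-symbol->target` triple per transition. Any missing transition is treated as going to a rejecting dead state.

Handle the two conditions separately and then intersect. One (4 states) tracks partial matches of the forbidden pattern `aaa`; the other (3 states) tracks the input length modulo 3. Each combined state is a pair, one component from each; accept when both components accept. Equivalent product states are then merged.
A 10-state machine:
        a   b  
>  q0   q1  q2 
   q1   q3  q4 
   q2   q5  q4 
 * q3   q6  q0 
 * q4   q7  q0 
 * q5   q8  q0 
   q6   q6  q6 
   q7   q9  q2 
   q8   q6  q2 
   q9   q6  q4 
(> = start, * = accepting)

start=q0; accept=q3,q4,q5; q0-a->q1; q0-b->q2; q1-a->q3; q1-b->q4; q2-a->q5; q2-b->q4; q3-a->q6; q3-b->q0; q4-a->q7; q4-b->q0; q5-a->q8; q5-b->q0; q6-a->q6; q6-b->q6; q7-a->q9; q7-b->q2; q8-a->q6; q8-b->q2; q9-a->q6; q9-b->q4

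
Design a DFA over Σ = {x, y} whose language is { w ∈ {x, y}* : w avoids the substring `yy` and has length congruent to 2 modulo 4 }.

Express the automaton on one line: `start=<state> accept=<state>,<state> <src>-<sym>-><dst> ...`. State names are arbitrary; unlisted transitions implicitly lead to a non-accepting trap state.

Handle the two conditions separately and then intersect. The first has 3 states tracking partial matches of the forbidden pattern `yy`; the second has 4 states tracking the input length modulo 4. A product state is a pair (one from each), accepting exactly when both do.
12 states suffice.
          x    y  
>  s0     s1   s2 
   s1     s3   s4 
   s2     s3   s5 
 * s3     s6   s7 
 * s4     s6   s8 
   s5     s8   s8 
   s6     s0   s9 
   s7     s0  s10 
   s8    s10  s10 
   s9     s1  s11 
   s10   s11  s11 
   s11    s5   s5 
(> = start, * = accepting)

start=s0 accept=s3,s4 s0-x->s1 s0-y->s2 s1-x->s3 s1-y->s4 s2-x->s3 s2-y->s5 s3-x->s6 s3-y->s7 s4-x->s6 s4-y->s8 s5-x->s8 s5-y->s8 s6-x->s0 s6-y->s9 s7-x->s0 s7-y->s10 s8-x->s10 s8-y->s10 s9-x->s1 s9-y->s11 s10-x->s11 s10-y->s11 s11-x->s5 s11-y->s5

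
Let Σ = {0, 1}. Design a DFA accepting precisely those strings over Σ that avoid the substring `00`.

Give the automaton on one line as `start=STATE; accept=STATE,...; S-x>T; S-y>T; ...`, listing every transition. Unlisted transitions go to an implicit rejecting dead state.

start=q0; accept=q0,q1; q0-0>q1; q0-1>q0; q1-0>q2; q1-1>q0; q2-0>q2; q2-1>q2

Track partial matches of the forbidden pattern `00`. State q2 is a dead state reached once `00` has occurred; every other state accepts. q0 means no part of `00` is currently matched.
A 3-state machine:
        0   1  
>* q0   q1  q0 
 * q1   q2  q0 
   q2   q2  q2 
(> = start, * = accepting)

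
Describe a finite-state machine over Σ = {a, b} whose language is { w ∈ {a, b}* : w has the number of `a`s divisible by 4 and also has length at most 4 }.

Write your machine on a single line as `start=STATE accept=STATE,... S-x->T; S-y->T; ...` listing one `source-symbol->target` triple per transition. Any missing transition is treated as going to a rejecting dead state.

Handle the two conditions separately and then intersect. One (4 states) tracks the count of `a`s modulo 4; the other (6 states) tracks the input length, saturating at 5. Each combined state is a pair, one component from each; accept when both components accept. After merging equivalent states the machine shrinks.
        a   b  
>* q0   q1  q2 
   q1   q3  q4 
 * q2   q4  q5 
   q3   q6  q4 
   q4   q4  q4 
 * q5   q4  q7 
   q6   q8  q4 
 * q7   q4  q8 
 * q8   q4  q4 
(> = start, * = accepting)

start=q0; accept=q0,q2,q5,q7,q8; q0-a->q1; q0-b->q2; q1-a->q3; q1-b->q4; q2-a->q4; q2-b->q5; q3-a->q6; q3-b->q4; q4-a->q4; q4-b->q4; q5-a->q4; q5-b->q7; q6-a->q8; q6-b->q4; q7-a->q4; q7-b->q8; q8-a->q4; q8-b->q4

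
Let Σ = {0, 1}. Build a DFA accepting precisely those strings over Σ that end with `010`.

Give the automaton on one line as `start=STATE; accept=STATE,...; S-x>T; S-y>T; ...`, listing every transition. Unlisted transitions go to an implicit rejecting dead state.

start=A; accept=D; A-0>B; A-1>A; B-0>B; B-1>C; C-0>D; C-1>A; D-0>B; D-1>C

Remember how much of `010` the current input suffix matches. State A means no match yet; B means the last symbol is `0`; C means the last 2 symbols are `01`; D means the last 3 symbols are `010`. Only D accepts. On a mismatch, fall back to the longest proper suffix that is still a prefix of `010`.
4 states suffice.
       0  1 
>  A   B  A 
   B   B  C 
   C   D  A 
 * D   B  C 
(> = start, * = accepting)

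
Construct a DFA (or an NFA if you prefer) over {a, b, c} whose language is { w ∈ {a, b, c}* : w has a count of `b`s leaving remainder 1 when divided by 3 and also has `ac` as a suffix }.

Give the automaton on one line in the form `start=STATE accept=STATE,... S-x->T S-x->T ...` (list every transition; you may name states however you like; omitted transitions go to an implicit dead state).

Run two small machines in parallel and take their product. One (3 states) tracks the count of `b`s modulo 3; the other (3 states) tracks how much of the suffix `ac` has currently been matched. Each combined state is a pair, one component from each; accept when both components accept. Equivalent product states are then merged.
        a   b   c  
>  s0   s0  s1  s0 
   s1   s2  s3  s1 
   s2   s2  s3  s4 
   s3   s3  s0  s3 
 * s4   s2  s3  s1 
(> = start, * = accepting)

start=s0 accept=s4 s0-a->s0 s0-b->s1 s0-c->s0 s1-a->s2 s1-b->s3 s1-c->s1 s2-a->s2 s2-b->s3 s2-c->s4 s3-a->s3 s3-b->s0 s3-c->s3 s4-a->s2 s4-b->s3 s4-c->s1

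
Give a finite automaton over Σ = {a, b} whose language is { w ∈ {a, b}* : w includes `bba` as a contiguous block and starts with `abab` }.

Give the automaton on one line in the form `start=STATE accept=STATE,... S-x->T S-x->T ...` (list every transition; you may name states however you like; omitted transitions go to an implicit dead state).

Run two small machines in parallel and take their product. The first has 4 states tracking whether and how much of `bba` has been seen; the second has 6 states tracking whether the input so far still matches the prefix `abab`. A product state is a pair (one from each), accepting exactly when both do. After merging equivalent states the machine shrinks.
9 states suffice.
        a   b  
>  q0   q1  q2 
   q1   q2  q3 
   q2   q2  q2 
   q3   q4  q2 
   q4   q2  q5 
   q5   q6  q7 
   q6   q6  q5 
   q7   q8  q7 
 * q8   q8  q8 
(> = start, * = accepting)

start=q0 accept=q8 q0-a->q1 q0-b->q2 q1-a->q2 q1-b->q3 q2-a->q2 q2-b->q2 q3-a->q4 q3-b->q2 q4-a->q2 q4-b->q5 q5-a->q6 q5-b->q7 q6-a->q6 q6-b->q5 q7-a->q8 q7-b->q7 q8-a->q8 q8-b->q8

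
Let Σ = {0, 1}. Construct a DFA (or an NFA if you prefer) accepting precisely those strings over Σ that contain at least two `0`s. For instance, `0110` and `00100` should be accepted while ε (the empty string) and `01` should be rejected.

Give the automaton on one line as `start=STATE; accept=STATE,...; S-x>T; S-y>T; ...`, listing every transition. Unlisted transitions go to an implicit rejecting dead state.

Only the number of `0`s matters, and only up to 3. Make a chain s0 → s1 → s2 → s3 advanced by each `0` (with s3 absorbing); every other symbol self-loops. The accepting set is {s2, s3}.
4 states suffice.
        0   1  
>  s0   s1  s0 
   s1   s2  s1 
 * s2   s3  s2 
 * s3   s3  s3 
(> = start, * = accepting)

start=s0; accept=s2,s3; s0-0>s1; s0-1>s0; s1-0>s2; s1-1>s1; s2-0>s3; s2-1>s2; s3-0>s3; s3-1>s3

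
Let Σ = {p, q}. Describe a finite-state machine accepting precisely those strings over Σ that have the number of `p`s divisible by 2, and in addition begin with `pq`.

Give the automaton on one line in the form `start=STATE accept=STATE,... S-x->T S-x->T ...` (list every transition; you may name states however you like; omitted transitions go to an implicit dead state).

start=A accept=E A-p->B A-q->C B-p->C B-q->D C-p->C C-q->C D-p->E D-q->D E-p->D E-q->E

Build one automaton per condition and run them in lockstep. The first has 2 states tracking the count of `p`s modulo 2; the second has 4 states tracking whether the input so far still matches the prefix `pq`. A product state is a pair (one from each), accepting exactly when both do. After merging equivalent states the machine shrinks.
With 5 states:
       p  q 
>  A   B  C 
   B   C  D 
   C   C  C 
   D   E  D 
 * E   D  E 
(> = start, * = accepting)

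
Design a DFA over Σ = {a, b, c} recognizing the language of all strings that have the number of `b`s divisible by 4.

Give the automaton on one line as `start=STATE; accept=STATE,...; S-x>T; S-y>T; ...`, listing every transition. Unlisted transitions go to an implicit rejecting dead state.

Keep the running count of `b`s modulo 4: each `b` advances along the cycle S0 → S1 → S2 → S3 → S0 while other symbols loop. Accept at S0.
4 states suffice.
        a   b   c  
>* S0   S0  S1  S0 
   S1   S1  S2  S1 
   S2   S2  S3  S2 
   S3   S3  S0  S3 
(> = start, * = accepting)

start=S0; accept=S0; S0-a>S0; S0-b>S1; S0-c>S0; S1-a>S1; S1-b>S2; S1-c>S1; S2-a>S2; S2-b>S3; S2-c>S2; S3-a>S3; S3-b>S0; S3-c>S3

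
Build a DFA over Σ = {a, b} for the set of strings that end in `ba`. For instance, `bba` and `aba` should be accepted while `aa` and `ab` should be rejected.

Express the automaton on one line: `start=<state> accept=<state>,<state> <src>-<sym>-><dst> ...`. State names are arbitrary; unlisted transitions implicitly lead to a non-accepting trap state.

start=q0 accept=q2 q0-a->q0 q0-b->q1 q1-a->q2 q1-b->q1 q2-a->q0 q2-b->q1

Remember how much of `ba` the current input suffix matches. State q0 means no match yet; q1 means the last symbol is `b`; q2 means the last 2 symbols are `ba`. Only q2 accepts. On a mismatch, fall back to the longest proper suffix that is still a prefix of `ba`.
A 3-state machine:
        a   b  
>  q0   q0  q1 
   q1   q2  q1 
 * q2   q0  q1 
(> = start, * = accepting)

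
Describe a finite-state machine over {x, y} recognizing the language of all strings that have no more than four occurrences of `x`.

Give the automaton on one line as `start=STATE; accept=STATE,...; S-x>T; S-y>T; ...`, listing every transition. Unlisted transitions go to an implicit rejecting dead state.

Only the number of `x`s matters, and only up to 5. Make a chain s0 → s1 → s2 → s3 → s4 → s5 advanced by each `x` (with s5 absorbing); every other symbol self-loops. The accepting set is {s0, s1, s2, s3, s4}.
6 states suffice.
        x   y  
>* s0   s1  s0 
 * s1   s2  s1 
 * s2   s3  s2 
 * s3   s4  s3 
 * s4   s5  s4 
   s5   s5  s5 
(> = start, * = accepting)

start=s0; accept=s0,s1,s2,s3,s4; s0-x>s1; s0-y>s0; s1-x>s2; s1-y>s1; s2-x>s3; s2-y>s2; s3-x>s4; s3-y>s3; s4-x>s5; s4-y>s4; s5-x>s5; s5-y>s5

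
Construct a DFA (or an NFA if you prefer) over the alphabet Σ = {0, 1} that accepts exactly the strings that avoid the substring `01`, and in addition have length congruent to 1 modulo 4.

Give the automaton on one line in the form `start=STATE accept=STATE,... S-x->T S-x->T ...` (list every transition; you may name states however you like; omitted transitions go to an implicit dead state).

start=q0 accept=q1,q2 q0-0->q1 q0-1->q2 q1-0->q3 q1-1->q4 q2-0->q3 q2-1->q5 q3-0->q6 q3-1->q7 q4-0->q7 q4-1->q7 q5-0->q6 q5-1->q8 q6-0->q9 q6-1->q10 q7-0->q10 q7-1->q10 q8-0->q9 q8-1->q0 q9-0->q1 q9-1->q11 q10-0->q11 q10-1->q11 q11-0->q4 q11-1->q4

Build one automaton per condition and run them in lockstep. The first has 3 states tracking partial matches of the forbidden pattern `01`; the second has 4 states tracking the input length modulo 4. A product state is a pair (one from each), accepting exactly when both do.
          0    1  
>  q0     q1   q2 
 * q1     q3   q4 
 * q2     q3   q5 
   q3     q6   q7 
   q4     q7   q7 
   q5     q6   q8 
   q6     q9  q10 
   q7    q10  q10 
   q8     q9   q0 
   q9     q1  q11 
   q10   q11  q11 
   q11    q4   q4 
(> = start, * = accepting)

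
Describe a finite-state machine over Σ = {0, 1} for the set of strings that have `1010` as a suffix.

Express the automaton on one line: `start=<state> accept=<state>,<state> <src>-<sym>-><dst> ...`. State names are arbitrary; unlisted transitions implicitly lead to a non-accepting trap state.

Remember how much of `1010` the current input suffix matches. State A means no match yet; B means the last symbol is `1`; C means the last 2 symbols are `10`; D means the last 3 symbols are `101`; E means the last 4 symbols are `1010`. Only E accepts. On a mismatch, fall back to the longest proper suffix that is still a prefix of `1010`.
A 5-state machine:
       0  1 
>  A   A  B 
   B   C  B 
   C   A  D 
   D   E  B 
 * E   A  D 
(> = start, * = accepting)

start=A accept=E A-0->A A-1->B B-0->C B-1->B C-0->A C-1->D D-0->E D-1->B E-0->A E-1->D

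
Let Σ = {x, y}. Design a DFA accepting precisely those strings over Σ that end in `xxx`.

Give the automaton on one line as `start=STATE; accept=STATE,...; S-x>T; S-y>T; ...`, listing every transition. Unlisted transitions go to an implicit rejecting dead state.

Remember how much of `xxx` the current input suffix matches. State s0 means no match yet; s1 means the last symbol is `x`; s2 means the last 2 symbols are `xx`; s3 means the last 3 symbols are `xxx`. Only s3 accepts. On a mismatch, fall back to the longest proper suffix that is still a prefix of `xxx`.
4 states suffice.
        x   y  
>  s0   s1  s0 
   s1   s2  s0 
   s2   s3  s0 
 * s3   s3  s0 
(> = start, * = accepting)

start=s0; accept=s3; s0-x>s1; s0-y>s0; s1-x>s2; s1-y>s0; s2-x>s3; s2-y>s0; s3-x>s3; s3-y>s0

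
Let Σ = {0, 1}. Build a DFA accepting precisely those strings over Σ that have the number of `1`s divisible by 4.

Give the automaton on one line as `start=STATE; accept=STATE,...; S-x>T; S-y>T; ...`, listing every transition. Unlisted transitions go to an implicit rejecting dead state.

start=s0; accept=s0; s0-0>s0; s0-1>s1; s1-0>s1; s1-1>s2; s2-0>s2; s2-1>s3; s3-0>s3; s3-1>s0

Keep the running count of `1`s modulo 4: each `1` advances along the cycle s0 → s1 → s2 → s3 → s0 while other symbols loop. Accept at s0.
        0   1  
>* s0   s0  s1 
   s1   s1  s2 
   s2   s2  s3 
   s3   s3  s0 
(> = start, * = accepting)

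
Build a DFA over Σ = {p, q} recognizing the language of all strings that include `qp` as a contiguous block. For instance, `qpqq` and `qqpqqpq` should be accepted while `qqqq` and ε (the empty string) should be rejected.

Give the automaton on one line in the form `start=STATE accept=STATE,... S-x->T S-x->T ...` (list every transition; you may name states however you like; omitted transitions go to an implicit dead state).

start=S0 accept=S2 S0-p->S0 S0-q->S1 S1-p->S2 S1-q->S1 S2-p->S2 S2-q->S2

States S0..S1 record the length of the longest prefix of `qp` that matches the current input suffix. Reaching S2 means `qp` has been seen, and we stay there forever. Accept from S2.
        p   q  
>  S0   S0  S1 
   S1   S2  S1 
 * S2   S2  S2 
(> = start, * = accepting)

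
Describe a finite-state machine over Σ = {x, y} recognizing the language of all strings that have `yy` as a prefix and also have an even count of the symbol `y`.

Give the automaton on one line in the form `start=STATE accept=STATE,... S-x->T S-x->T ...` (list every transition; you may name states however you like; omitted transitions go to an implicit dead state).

Handle the two conditions separately and then intersect. One (4 states) tracks whether the input so far still matches the prefix `yy`; the other (2 states) tracks the count of `y`s modulo 2. Each combined state is a pair, one component from each; accept when both components accept. Minimizing collapses redundant product states.
5 states suffice.
       x  y 
>  A   B  C 
   B   B  B 
   C   B  D 
 * D   D  E 
   E   E  D 
(> = start, * = accepting)

start=A accept=D A-x->B A-y->C B-x->B B-y->B C-x->B C-y->D D-x->D D-y->E E-x->E E-y->D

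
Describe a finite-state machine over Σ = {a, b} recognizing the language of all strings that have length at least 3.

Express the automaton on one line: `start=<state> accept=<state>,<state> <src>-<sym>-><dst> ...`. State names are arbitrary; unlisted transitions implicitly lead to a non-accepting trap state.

We only need to distinguish lengths 0, 1, …, 3, and '>3'. Chain s0 → s1 → s2 → s3 → s4 on every symbol, with s4 looping. Accepting states: {s3, s4}.
5 states suffice.
        a   b  
>  s0   s1  s1 
   s1   s2  s2 
   s2   s3  s3 
 * s3   s4  s4 
 * s4   s4  s4 
(> = start, * = accepting)

start=s0 accept=s3,s4 s0-a->s1 s0-b->s1 s1-a->s2 s1-b->s2 s2-a->s3 s2-b->s3 s3-a->s4 s3-b->s4 s4-a->s4 s4-b->s4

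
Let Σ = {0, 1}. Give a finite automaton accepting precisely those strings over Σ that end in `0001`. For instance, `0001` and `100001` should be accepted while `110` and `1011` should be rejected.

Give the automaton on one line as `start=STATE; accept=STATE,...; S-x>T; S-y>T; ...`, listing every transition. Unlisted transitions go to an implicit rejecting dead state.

Let each state record the length of the longest suffix of the input read so far that is also a prefix of `0001`. B means the last symbol is `0`; C means the last 2 symbols are `00`; D means the last 3 symbols are `000`; E means the last 4 symbols are `0001`. Accept only at E, where the string currently ends in `0001`.
       0  1 
>  A   B  A 
   B   C  A 
   C   D  A 
   D   D  E 
 * E   B  A 
(> = start, * = accepting)

start=A; accept=E; A-0>B; A-1>A; B-0>C; B-1>A; C-0>D; C-1>A; D-0>D; D-1>E; E-0>B; E-1>A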